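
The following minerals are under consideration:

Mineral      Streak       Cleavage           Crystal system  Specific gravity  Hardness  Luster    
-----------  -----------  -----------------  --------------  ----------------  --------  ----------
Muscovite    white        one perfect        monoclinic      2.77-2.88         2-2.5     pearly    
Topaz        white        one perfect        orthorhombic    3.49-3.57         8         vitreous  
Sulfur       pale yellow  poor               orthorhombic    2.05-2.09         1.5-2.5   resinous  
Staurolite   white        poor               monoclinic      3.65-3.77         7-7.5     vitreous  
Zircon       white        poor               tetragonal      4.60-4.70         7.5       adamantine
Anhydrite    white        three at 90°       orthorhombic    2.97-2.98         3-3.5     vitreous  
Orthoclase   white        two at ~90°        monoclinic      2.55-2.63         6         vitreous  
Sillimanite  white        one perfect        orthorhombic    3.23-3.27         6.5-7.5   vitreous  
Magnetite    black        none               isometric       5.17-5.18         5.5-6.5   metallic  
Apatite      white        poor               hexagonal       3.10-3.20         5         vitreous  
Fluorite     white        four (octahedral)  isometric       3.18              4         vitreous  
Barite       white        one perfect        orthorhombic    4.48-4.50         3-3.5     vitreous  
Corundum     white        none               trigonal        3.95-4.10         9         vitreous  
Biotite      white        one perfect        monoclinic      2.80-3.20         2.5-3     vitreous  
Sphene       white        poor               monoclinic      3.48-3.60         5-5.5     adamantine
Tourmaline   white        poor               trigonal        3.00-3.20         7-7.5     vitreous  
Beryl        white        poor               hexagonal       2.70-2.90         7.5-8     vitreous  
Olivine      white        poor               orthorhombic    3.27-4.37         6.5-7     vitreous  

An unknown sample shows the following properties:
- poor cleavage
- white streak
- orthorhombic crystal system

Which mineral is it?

Poor cleavage: Sulfur, Staurolite, Zircon, Apatite, Sphene, Tourmaline, Beryl, Olivine remain.
White streak is inconsistent with Sulfur.
Orthorhombic crystal system: only Olivine remains.
Only Olivine satisfies all observations.

Olivine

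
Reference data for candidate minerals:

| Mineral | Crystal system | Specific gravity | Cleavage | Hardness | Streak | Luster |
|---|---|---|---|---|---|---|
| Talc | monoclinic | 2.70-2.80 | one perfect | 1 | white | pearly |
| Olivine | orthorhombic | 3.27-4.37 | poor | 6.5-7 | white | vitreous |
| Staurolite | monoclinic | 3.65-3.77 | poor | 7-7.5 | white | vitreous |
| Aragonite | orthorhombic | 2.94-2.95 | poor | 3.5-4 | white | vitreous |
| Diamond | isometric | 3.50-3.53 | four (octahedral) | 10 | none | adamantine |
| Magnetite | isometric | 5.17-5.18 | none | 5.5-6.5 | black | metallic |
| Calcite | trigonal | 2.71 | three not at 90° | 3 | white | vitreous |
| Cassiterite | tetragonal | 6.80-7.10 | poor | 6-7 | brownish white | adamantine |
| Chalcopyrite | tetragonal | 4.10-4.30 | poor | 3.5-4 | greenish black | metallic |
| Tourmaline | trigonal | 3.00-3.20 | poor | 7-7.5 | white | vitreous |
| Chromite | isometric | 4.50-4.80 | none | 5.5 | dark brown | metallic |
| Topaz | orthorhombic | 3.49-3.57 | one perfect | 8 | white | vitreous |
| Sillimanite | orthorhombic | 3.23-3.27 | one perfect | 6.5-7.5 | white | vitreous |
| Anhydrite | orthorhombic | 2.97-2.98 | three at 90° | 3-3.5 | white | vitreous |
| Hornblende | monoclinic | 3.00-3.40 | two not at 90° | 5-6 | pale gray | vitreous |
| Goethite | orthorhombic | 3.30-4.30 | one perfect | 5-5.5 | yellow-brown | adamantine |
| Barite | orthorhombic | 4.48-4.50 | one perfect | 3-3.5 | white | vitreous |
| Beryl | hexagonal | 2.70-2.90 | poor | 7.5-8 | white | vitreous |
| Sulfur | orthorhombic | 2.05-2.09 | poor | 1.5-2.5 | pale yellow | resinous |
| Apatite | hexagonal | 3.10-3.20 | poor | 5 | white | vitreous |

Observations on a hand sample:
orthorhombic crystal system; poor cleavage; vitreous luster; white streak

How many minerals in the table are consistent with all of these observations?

2

Orthorhombic crystal system — Olivine, Aragonite, Topaz, Sillimanite, Anhydrite, Goethite, Barite, Sulfur remain.
Poor cleavage — leaves Olivine, Aragonite, Sulfur.
Vitreous luster is inconsistent with Sulfur.
White streak — no further eliminations.
Consistent with every observation: Aragonite, Olivine.
That is 2 minerals.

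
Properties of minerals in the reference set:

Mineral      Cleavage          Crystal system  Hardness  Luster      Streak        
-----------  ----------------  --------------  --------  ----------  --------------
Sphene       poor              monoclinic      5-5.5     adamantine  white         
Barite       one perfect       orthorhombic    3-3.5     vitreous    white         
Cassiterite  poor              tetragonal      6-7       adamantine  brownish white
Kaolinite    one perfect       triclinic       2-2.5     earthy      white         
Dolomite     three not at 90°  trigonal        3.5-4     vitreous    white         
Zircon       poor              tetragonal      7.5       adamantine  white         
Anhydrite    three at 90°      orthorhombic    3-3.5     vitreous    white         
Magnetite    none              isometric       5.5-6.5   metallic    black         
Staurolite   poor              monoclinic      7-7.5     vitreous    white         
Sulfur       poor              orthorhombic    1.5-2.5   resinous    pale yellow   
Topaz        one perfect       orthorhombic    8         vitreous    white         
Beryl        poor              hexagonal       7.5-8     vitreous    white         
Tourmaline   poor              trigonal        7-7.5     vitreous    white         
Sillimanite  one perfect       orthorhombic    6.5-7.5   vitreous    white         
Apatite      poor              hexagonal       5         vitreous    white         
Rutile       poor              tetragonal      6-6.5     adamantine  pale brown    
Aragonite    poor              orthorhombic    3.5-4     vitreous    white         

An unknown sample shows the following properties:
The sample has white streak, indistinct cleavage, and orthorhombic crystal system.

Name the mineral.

White streak is inconsistent with Cassiterite, Magnetite, Sulfur, Rutile.
Indistinct cleavage is inconsistent with Barite, Kaolinite, Dolomite, Anhydrite, Topaz, Sillimanite.
Orthorhombic crystal system: narrows the field to Aragonite.
Aragonite is the sole remaining match.

Aragonite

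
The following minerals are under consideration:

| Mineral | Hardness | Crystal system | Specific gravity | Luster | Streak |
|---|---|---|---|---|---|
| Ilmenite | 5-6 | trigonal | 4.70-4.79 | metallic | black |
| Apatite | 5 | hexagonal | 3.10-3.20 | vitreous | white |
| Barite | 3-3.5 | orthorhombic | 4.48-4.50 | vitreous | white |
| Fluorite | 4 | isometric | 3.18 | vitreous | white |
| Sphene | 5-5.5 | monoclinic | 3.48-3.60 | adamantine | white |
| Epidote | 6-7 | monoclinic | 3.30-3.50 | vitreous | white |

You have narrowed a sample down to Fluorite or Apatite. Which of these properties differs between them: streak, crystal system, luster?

Streak: both white — shared.
Crystal system: Fluorite isometric, Apatite hexagonal — different.
Luster: both vitreous — shared.
Of the listed properties, crystal system is the one that separates them.

crystal system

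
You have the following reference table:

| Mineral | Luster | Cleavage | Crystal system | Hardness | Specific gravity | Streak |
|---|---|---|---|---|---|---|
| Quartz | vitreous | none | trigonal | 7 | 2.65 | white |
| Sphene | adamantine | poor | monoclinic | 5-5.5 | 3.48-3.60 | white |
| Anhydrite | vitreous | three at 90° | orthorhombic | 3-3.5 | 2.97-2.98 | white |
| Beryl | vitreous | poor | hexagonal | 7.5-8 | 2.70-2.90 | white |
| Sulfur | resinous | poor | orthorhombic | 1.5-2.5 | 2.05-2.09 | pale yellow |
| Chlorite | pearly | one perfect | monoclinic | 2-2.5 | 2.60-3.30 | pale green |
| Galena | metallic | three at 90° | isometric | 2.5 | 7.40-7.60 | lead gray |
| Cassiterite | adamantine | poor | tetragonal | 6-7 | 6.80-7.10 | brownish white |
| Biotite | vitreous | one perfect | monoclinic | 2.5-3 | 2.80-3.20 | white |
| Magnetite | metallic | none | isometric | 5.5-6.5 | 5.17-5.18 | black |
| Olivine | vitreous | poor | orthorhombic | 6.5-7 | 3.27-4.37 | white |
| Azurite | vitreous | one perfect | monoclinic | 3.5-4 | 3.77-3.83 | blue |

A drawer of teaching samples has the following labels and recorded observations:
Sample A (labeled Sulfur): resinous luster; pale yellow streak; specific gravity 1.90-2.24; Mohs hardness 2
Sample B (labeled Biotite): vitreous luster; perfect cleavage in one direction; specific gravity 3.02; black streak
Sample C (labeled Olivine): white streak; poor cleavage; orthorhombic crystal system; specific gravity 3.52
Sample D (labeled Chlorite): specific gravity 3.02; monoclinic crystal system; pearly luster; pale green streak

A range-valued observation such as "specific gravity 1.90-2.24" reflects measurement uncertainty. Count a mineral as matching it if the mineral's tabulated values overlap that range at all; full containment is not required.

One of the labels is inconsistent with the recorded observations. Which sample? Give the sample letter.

B

Sample A: observations are consistent with Sulfur.
Sample B: Biotite has white streak, but the record shows black streak — this label is wrong.
Sample C: observations are consistent with Olivine.
Sample D: observations are consistent with Chlorite.
Sample B is the mislabeled one.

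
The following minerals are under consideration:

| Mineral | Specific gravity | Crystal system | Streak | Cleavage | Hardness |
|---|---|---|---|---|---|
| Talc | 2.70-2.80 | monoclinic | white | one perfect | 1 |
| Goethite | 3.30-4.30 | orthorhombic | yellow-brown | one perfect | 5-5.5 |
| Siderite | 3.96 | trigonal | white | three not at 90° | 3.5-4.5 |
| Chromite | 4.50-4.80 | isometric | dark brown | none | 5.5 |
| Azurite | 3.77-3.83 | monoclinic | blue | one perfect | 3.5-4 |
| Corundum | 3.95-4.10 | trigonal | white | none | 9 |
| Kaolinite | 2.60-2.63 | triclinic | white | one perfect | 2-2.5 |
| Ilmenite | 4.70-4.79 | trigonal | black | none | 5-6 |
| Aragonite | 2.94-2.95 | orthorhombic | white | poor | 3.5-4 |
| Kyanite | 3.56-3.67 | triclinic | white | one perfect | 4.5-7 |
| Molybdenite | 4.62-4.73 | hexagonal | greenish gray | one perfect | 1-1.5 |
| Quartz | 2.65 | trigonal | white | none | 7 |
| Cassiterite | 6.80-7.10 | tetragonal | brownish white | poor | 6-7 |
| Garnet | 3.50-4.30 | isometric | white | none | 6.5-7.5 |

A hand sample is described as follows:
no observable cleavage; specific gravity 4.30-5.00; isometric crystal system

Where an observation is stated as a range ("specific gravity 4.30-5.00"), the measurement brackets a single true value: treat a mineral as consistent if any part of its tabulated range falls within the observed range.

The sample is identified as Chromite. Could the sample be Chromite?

Consistent

No observable cleavage — agrees with Chromite (cleavage none).
Specific gravity 4.30-5.00 — agrees with Chromite (SG 4.50-4.80).
Isometric crystal system — agrees with Chromite (isometric system).
Nothing contradicts Chromite.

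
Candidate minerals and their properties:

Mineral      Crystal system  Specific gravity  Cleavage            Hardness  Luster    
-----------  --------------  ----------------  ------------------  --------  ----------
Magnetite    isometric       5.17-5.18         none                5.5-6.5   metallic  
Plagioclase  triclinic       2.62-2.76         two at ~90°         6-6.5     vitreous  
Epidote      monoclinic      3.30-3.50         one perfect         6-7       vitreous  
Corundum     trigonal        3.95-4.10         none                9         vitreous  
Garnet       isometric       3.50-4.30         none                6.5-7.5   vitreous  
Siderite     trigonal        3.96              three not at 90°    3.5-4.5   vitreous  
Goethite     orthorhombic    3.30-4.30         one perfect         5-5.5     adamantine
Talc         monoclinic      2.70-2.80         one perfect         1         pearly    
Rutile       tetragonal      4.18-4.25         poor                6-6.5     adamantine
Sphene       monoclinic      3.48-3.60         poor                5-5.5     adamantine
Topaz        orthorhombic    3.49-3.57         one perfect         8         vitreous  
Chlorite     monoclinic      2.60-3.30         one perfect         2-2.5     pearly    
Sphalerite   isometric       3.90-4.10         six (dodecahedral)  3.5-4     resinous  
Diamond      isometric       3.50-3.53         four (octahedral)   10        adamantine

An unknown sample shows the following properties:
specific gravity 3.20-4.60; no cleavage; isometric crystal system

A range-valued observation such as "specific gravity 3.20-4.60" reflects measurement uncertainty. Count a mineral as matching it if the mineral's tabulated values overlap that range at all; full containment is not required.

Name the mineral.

Specific gravity 3.20-4.60 is inconsistent with Magnetite, Plagioclase, Talc.
No cleavage: narrows the field to Corundum, Garnet.
Isometric crystal system eliminates Corundum.
The only mineral consistent with every observation is Garnet.

Garnet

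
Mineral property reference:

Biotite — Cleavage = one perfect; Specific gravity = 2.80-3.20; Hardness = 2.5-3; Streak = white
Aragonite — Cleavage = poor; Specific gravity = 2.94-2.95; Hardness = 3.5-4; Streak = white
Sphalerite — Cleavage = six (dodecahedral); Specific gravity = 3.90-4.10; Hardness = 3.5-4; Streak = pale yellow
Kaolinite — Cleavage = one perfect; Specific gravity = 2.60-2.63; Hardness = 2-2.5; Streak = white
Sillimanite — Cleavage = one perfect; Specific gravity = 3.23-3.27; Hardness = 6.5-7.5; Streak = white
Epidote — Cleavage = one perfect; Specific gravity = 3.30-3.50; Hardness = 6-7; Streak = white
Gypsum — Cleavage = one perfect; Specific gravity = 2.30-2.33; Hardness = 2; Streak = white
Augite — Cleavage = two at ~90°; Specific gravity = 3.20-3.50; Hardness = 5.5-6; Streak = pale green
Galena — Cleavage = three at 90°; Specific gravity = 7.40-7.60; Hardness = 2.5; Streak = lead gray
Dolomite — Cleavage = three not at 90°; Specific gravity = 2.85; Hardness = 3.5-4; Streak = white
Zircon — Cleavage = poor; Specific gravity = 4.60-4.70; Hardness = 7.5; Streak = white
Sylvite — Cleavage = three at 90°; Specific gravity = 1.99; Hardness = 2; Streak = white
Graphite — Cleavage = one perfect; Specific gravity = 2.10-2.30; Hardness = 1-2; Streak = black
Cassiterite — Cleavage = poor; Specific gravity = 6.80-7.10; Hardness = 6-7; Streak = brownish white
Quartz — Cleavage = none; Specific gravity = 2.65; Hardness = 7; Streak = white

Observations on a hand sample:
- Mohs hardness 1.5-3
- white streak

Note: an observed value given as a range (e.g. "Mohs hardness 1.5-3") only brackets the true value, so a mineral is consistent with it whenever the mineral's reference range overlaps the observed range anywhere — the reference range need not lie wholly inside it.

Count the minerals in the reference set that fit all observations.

Mohs hardness 1.5-3: Biotite, Kaolinite, Gypsum, Galena, Sylvite, Graphite remain.
White streak rules out Galena, Graphite.
The minerals that satisfy all observations are Biotite, Gypsum, Kaolinite, Sylvite.
That is 4 minerals.

4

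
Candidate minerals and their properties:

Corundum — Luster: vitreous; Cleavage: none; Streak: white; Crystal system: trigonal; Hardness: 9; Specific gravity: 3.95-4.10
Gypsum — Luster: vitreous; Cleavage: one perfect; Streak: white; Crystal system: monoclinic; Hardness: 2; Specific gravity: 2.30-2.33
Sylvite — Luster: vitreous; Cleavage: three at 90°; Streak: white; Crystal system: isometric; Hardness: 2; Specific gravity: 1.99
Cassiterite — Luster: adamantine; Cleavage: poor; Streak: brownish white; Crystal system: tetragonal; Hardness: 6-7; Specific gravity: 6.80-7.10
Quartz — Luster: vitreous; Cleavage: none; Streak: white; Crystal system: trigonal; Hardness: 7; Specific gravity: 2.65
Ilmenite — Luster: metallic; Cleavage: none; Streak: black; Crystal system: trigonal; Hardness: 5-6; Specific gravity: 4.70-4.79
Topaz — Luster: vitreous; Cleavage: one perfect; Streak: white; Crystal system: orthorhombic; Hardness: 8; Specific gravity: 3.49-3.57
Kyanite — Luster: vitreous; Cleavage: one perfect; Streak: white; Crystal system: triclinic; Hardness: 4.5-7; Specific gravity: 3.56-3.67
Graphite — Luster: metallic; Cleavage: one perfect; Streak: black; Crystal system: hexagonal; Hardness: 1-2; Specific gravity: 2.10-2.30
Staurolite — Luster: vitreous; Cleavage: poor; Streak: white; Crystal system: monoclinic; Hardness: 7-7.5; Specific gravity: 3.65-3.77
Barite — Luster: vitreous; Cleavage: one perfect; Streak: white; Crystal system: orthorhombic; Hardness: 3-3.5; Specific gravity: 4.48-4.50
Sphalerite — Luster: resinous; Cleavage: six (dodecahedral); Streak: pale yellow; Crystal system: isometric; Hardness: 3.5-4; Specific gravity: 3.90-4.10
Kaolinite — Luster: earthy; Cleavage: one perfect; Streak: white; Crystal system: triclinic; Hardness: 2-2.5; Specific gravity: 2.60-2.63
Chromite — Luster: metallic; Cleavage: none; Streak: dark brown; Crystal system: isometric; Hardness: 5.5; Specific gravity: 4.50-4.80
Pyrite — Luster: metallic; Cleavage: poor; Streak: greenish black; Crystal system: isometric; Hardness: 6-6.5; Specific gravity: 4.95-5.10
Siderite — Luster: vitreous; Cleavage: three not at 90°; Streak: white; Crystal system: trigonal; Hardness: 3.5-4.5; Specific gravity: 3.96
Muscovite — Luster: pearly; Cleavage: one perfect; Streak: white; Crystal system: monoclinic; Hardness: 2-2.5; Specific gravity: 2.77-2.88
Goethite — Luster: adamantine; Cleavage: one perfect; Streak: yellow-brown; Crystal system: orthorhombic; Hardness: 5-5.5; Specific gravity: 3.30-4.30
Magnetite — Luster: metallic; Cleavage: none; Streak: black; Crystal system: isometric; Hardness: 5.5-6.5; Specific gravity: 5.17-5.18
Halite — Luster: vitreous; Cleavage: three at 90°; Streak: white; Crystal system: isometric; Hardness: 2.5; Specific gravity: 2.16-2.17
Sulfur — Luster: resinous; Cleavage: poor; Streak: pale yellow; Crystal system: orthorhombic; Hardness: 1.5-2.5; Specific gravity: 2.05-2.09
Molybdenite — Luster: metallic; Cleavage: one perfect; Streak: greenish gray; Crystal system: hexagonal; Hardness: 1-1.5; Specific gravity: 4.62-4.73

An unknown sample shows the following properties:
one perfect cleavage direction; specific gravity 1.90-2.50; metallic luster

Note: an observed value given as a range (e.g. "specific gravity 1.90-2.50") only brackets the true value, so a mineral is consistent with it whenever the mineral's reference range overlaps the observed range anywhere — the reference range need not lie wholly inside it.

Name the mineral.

One perfect cleavage direction — only Gypsum, Topaz, Kyanite, Graphite, Barite, Kaolinite, Muscovite, Goethite, Molybdenite remain.
Specific gravity 1.90-2.50 — narrows the field to Gypsum, Graphite.
Metallic luster is inconsistent with Gypsum.
Only Graphite satisfies all observations.

Graphite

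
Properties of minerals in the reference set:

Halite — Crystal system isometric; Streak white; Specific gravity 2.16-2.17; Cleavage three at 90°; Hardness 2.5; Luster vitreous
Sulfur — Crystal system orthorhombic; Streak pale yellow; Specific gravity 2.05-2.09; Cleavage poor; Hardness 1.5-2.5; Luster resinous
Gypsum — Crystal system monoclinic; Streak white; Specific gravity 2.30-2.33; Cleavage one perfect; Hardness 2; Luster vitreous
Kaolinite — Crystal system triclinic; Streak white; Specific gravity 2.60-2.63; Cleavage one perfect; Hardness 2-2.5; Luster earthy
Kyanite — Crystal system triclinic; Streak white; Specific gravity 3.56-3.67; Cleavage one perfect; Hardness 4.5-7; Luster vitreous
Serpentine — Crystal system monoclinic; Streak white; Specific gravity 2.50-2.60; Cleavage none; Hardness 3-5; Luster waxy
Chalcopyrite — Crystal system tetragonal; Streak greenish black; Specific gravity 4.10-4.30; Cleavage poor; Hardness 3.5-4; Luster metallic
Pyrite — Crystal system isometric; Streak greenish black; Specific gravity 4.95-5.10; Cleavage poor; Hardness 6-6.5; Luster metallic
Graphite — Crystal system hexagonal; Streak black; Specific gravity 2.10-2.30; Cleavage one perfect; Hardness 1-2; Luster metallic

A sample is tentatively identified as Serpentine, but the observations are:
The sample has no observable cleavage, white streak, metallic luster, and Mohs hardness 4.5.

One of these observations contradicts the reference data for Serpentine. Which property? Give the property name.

No observable cleavage: Serpentine has cleavage none — within range.
White streak: Serpentine has white streak — within range.
Metallic luster: Serpentine has waxy luster — inconsistent.
Mohs hardness 4.5: Serpentine has hardness 3-5 — within range.
The luster is the one property that does not fit.

luster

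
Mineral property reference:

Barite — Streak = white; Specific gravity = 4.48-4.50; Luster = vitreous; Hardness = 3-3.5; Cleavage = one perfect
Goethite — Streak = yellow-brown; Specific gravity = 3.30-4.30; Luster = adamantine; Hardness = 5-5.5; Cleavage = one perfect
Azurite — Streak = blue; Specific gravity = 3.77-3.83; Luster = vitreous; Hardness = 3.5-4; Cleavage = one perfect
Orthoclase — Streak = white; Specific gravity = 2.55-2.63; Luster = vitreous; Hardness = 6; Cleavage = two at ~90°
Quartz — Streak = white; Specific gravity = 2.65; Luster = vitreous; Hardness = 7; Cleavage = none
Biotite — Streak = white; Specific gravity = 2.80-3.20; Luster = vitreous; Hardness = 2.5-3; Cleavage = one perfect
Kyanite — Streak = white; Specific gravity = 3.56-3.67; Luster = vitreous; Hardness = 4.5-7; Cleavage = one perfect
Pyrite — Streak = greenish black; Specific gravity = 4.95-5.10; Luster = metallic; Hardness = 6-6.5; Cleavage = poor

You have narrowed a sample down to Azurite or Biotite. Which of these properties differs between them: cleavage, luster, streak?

streak

Cleavage: both one perfect — identical.
Luster: both vitreous — identical.
Streak: Azurite blue, Biotite white — these differ.
Streak is the diagnostic property here.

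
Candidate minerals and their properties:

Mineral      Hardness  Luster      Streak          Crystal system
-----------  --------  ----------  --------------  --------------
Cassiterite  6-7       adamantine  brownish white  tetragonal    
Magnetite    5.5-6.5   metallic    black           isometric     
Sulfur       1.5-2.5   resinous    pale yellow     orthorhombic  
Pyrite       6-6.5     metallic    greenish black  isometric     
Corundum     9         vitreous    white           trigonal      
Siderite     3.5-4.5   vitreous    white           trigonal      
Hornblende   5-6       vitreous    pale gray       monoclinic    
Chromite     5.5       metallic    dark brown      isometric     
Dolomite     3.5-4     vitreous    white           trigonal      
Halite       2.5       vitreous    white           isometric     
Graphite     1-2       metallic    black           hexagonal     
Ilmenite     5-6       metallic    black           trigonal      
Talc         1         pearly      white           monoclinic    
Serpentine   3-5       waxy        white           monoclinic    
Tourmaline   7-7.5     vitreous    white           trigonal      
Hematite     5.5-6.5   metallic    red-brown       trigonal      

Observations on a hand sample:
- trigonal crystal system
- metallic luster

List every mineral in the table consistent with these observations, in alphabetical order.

Hematite, Ilmenite

Trigonal crystal system: narrows the field to Corundum, Siderite, Dolomite, Ilmenite, Tourmaline, Hematite.
Metallic luster: Ilmenite, Hematite remain.
Remaining candidates: Hematite, Ilmenite.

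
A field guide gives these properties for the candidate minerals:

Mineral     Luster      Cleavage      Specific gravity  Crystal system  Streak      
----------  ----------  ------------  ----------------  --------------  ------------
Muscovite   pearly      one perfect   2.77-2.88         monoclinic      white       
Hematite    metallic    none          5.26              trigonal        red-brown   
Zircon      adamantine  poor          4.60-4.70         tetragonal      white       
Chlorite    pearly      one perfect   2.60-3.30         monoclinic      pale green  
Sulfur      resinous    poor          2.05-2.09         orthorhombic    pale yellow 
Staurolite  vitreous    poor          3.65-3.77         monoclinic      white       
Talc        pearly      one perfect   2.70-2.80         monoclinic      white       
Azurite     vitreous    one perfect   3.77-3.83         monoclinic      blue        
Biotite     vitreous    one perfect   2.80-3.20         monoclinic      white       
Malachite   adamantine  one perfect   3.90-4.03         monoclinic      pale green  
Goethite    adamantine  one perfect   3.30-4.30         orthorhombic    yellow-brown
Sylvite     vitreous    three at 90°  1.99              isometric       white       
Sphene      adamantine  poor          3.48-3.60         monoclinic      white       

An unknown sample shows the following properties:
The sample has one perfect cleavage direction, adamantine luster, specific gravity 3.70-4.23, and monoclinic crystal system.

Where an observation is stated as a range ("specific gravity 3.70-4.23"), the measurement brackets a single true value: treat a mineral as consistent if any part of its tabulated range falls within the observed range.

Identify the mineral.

One perfect cleavage direction excludes Hematite, Zircon, Sulfur, Staurolite, Sylvite, Sphene.
Adamantine luster: Malachite, Goethite remain.
Specific gravity 3.70-4.23: consistent with all remaining minerals.
Monoclinic crystal system excludes Goethite.
Malachite is the sole remaining match.

Malachite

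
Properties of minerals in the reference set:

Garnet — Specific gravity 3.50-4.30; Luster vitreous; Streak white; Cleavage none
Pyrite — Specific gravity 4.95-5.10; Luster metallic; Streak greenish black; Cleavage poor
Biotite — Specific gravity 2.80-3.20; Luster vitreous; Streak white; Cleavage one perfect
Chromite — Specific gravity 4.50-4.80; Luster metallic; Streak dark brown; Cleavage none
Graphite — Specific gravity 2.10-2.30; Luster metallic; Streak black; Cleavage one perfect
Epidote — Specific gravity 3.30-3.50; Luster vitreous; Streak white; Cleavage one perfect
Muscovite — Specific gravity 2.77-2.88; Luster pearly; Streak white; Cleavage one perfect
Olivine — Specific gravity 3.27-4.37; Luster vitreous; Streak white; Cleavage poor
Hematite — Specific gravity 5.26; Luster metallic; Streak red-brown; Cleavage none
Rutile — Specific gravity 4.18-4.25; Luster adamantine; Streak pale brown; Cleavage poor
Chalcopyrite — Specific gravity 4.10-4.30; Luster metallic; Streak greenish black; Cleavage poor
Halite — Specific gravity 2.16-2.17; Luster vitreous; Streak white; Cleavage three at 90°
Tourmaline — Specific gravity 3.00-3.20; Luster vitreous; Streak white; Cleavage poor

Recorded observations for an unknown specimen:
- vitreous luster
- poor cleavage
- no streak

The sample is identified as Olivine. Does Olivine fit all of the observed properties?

Inconsistent

Vitreous luster — consistent with Olivine (vitreous luster).
Poor cleavage — consistent with Olivine (cleavage poor).
No streak — Olivine has white streak; a mismatch.
Olivine is excluded by the streak.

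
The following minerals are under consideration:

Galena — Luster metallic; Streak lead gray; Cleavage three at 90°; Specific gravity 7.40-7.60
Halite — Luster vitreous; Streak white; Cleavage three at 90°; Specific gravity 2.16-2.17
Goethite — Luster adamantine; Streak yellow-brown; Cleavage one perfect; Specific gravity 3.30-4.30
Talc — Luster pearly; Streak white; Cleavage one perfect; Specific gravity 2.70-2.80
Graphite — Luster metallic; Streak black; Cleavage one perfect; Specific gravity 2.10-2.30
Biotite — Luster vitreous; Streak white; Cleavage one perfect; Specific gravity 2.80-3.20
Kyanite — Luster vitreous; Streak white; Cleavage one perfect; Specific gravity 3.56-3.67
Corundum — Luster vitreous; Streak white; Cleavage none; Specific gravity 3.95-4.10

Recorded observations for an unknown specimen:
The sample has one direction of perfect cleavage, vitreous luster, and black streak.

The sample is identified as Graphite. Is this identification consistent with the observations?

No

One direction of perfect cleavage — consistent with Graphite (cleavage one perfect).
Vitreous luster — Graphite has metallic luster; which does not match.
Black streak — consistent with Graphite (black streak).
The luster observation rules out Graphite.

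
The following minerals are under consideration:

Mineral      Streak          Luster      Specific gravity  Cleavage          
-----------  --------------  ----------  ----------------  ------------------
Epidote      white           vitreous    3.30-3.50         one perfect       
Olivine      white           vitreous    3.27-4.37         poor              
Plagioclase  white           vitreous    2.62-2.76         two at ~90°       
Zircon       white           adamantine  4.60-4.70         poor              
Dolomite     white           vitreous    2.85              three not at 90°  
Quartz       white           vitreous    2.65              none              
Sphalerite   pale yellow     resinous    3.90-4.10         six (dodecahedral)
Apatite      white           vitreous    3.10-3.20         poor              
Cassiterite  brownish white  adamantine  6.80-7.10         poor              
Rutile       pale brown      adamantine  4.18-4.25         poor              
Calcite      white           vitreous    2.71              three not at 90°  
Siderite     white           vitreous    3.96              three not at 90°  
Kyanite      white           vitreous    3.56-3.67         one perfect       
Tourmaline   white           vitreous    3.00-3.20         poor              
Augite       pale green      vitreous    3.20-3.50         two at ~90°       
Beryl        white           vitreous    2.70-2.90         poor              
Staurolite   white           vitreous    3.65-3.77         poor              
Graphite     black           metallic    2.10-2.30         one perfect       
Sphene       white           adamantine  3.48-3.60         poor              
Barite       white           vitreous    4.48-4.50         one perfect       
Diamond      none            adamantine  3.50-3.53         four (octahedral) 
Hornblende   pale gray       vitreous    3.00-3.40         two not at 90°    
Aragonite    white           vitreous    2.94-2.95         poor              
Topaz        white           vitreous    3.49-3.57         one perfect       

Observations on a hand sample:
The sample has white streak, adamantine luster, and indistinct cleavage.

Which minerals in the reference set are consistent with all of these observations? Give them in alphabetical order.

White streak — only Epidote, Olivine, Plagioclase, Zircon, Dolomite, Quartz, Apatite, Calcite, Siderite, Kyanite, Tourmaline, Beryl, Staurolite, Sphene, Barite, Aragonite, Topaz remain.
Adamantine luster — narrows the field to Zircon, Sphene.
Indistinct cleavage — all remaining candidates fit.
Consistent with every observation: Sphene, Zircon.

Sphene, Zircon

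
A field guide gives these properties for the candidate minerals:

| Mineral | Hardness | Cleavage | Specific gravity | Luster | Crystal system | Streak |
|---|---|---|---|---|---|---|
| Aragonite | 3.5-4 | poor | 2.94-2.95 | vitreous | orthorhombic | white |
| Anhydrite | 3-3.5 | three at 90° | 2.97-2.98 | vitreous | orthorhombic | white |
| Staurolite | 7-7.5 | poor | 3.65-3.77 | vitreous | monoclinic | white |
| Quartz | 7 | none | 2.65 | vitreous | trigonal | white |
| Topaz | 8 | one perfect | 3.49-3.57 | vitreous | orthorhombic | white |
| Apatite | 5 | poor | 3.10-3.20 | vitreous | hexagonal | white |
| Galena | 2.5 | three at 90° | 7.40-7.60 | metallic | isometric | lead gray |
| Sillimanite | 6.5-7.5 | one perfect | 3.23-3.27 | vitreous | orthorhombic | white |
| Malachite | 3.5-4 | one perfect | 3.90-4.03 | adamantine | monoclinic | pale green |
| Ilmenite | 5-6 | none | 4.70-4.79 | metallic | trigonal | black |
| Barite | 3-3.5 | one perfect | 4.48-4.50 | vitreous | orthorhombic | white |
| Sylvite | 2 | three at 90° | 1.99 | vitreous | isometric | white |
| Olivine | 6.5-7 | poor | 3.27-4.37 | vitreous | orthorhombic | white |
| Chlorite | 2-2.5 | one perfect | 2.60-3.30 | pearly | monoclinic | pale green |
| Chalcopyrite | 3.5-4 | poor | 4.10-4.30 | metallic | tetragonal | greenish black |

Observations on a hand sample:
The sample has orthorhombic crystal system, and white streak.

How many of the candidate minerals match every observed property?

Orthorhombic crystal system: Aragonite, Anhydrite, Topaz, Sillimanite, Barite, Olivine remain.
White streak: all remaining candidates fit.
The minerals that satisfy all observations are Anhydrite, Aragonite, Barite, Olivine, Sillimanite, Topaz.
That is 6 minerals.

6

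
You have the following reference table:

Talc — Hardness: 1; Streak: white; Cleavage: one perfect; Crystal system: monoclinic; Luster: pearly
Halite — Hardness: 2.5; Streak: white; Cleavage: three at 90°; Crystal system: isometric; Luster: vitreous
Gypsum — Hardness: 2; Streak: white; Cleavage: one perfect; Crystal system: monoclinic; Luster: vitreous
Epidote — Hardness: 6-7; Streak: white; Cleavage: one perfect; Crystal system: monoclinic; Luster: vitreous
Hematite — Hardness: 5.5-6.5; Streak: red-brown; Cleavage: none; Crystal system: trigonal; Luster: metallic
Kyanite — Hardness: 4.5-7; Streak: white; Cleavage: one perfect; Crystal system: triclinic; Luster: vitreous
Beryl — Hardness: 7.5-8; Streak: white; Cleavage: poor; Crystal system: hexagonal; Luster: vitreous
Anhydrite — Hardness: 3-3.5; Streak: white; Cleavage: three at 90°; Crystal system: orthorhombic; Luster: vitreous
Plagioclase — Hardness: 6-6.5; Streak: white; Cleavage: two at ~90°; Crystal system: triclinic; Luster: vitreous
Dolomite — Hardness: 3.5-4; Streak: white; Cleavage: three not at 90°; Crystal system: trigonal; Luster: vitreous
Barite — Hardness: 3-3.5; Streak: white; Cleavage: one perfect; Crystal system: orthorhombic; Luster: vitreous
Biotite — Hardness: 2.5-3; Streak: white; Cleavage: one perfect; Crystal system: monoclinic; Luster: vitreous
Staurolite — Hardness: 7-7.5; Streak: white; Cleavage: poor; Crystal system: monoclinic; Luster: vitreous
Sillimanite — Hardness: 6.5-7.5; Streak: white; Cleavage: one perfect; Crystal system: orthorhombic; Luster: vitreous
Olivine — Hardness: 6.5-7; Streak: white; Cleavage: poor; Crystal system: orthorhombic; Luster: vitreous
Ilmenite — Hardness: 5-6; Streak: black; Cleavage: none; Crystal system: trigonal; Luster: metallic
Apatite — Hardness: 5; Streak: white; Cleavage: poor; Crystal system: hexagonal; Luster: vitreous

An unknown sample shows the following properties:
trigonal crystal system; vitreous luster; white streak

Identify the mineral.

Dolomite

Trigonal crystal system — leaves Hematite, Dolomite, Ilmenite.
Vitreous luster — only Dolomite remains.
White streak — consistent with all remaining minerals.
Only Dolomite satisfies all observations.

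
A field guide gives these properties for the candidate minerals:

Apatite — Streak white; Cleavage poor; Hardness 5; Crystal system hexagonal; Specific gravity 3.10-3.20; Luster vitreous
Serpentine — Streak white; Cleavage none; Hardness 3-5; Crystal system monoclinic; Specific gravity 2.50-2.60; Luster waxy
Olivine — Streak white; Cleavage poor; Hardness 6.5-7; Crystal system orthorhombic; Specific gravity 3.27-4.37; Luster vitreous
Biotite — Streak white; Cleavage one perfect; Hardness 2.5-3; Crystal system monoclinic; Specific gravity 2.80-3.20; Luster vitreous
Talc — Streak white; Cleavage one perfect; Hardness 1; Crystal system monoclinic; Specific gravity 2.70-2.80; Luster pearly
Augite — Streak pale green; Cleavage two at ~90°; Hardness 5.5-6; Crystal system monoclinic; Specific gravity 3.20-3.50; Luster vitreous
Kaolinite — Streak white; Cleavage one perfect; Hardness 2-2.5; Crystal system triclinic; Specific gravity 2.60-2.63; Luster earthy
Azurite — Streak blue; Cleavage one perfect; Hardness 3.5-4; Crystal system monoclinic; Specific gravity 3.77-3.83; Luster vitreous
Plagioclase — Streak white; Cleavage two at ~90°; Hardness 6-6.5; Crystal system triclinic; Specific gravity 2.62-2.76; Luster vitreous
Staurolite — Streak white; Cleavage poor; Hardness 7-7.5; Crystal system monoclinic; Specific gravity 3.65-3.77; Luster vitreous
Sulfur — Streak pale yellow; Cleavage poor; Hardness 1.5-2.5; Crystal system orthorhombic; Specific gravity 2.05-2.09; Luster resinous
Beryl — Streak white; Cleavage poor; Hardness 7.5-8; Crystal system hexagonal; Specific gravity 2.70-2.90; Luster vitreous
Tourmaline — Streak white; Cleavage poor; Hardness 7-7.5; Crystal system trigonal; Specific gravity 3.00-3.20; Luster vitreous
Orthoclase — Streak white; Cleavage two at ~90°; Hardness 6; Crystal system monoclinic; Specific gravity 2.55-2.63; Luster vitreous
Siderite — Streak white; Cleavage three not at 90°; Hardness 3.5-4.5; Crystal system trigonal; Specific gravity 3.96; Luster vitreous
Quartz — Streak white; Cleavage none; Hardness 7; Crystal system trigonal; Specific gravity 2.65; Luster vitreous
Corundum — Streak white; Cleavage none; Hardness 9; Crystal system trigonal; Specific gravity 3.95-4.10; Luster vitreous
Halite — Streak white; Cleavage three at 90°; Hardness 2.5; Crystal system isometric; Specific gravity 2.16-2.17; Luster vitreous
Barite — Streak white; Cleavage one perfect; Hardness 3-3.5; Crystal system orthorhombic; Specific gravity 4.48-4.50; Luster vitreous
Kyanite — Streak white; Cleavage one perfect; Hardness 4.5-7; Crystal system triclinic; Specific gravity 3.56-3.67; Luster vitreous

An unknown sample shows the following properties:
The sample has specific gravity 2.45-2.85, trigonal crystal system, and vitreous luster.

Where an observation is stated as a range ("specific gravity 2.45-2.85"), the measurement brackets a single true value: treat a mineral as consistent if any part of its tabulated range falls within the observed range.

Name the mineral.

Quartz

Specific gravity 2.45-2.85: Serpentine, Biotite, Talc, Kaolinite, Plagioclase, Beryl, Orthoclase, Quartz remain.
Trigonal crystal system: only Quartz remains.
Vitreous luster: no further eliminations.
Only Quartz satisfies all observations.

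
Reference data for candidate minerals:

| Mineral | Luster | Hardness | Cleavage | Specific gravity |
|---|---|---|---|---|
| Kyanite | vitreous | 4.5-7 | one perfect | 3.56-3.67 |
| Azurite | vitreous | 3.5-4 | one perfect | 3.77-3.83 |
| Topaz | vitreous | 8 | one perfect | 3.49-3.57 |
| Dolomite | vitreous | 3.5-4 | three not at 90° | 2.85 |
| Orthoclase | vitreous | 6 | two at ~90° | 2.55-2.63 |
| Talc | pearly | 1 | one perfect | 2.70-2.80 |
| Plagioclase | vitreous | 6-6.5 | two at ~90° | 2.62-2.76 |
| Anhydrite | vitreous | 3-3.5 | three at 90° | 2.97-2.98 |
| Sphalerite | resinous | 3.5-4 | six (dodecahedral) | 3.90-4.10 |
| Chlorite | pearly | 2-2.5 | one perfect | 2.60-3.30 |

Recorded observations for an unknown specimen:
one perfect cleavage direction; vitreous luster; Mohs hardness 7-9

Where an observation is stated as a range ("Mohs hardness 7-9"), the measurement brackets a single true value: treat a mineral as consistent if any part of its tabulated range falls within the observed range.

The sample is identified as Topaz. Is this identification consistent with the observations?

One perfect cleavage direction — matches Topaz (cleavage one perfect).
Vitreous luster — matches Topaz (vitreous luster).
Mohs hardness 7-9 — matches Topaz (hardness 8).
All observations are consistent with the tabulated values for Topaz.

Yes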